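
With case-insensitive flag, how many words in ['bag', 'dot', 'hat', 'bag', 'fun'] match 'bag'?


Case-insensitive matching: compare each word's lowercase form to 'bag'.
  'bag' -> lower='bag' -> MATCH
  'dot' -> lower='dot' -> no
  'hat' -> lower='hat' -> no
  'bag' -> lower='bag' -> MATCH
  'fun' -> lower='fun' -> no
Matches: ['bag', 'bag']
Count: 2

2


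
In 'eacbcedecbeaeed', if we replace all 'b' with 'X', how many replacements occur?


re.sub('b', 'X', text) replaces every occurrence of 'b' with 'X'.
Text: 'eacbcedecbeaeed'
Scanning for 'b':
  pos 3: 'b' -> replacement #1
  pos 9: 'b' -> replacement #2
Total replacements: 2

2


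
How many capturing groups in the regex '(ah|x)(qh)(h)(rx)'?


To count capturing groups, count each '(' that starts a group.
Pattern: '(ah|x)(qh)(h)(rx)'
Walking through the pattern:
  Position 0: '(' -> group #1
  Position 6: '(' -> group #2
  Position 10: '(' -> group #3
  Position 13: '(' -> group #4
Total capturing groups: 4

4


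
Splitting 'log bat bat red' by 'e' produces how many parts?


Splitting by 'e' breaks the string at each occurrence of the separator.
Text: 'log bat bat red'
Parts after split:
  Part 1: 'log bat bat r'
  Part 2: 'd'
Total parts: 2

2


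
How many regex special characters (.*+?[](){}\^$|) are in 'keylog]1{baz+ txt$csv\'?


Regex special characters are: . * + ? [ ] ( ) { } \ ^ $ |
Scanning 'keylog]1{baz+ txt$csv\':
  pos 6: ']' -> SPECIAL
  pos 8: '{' -> SPECIAL
  pos 12: '+' -> SPECIAL
  pos 17: '$' -> SPECIAL
  pos 21: '\' -> SPECIAL
Special chars found: [']', '{', '+', '$', '\\']
Total: 5

5


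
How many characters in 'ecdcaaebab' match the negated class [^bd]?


Negated class [^bd] matches any char NOT in {b, d}
Scanning 'ecdcaaebab':
  pos 0: 'e' -> MATCH
  pos 1: 'c' -> MATCH
  pos 2: 'd' -> no (excluded)
  pos 3: 'c' -> MATCH
  pos 4: 'a' -> MATCH
  pos 5: 'a' -> MATCH
  pos 6: 'e' -> MATCH
  pos 7: 'b' -> no (excluded)
  pos 8: 'a' -> MATCH
  pos 9: 'b' -> no (excluded)
Total matches: 7

7


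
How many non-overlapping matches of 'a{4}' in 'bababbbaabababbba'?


Pattern 'a{4}' matches exactly 4 consecutive a's (greedy, non-overlapping).
String: 'bababbbaabababbba'
Scanning for runs of a's:
  Run at pos 1: 'a' (length 1) -> 0 match(es)
  Run at pos 3: 'a' (length 1) -> 0 match(es)
  Run at pos 7: 'aa' (length 2) -> 0 match(es)
  Run at pos 10: 'a' (length 1) -> 0 match(es)
  Run at pos 12: 'a' (length 1) -> 0 match(es)
  Run at pos 16: 'a' (length 1) -> 0 match(es)
Matches found: []
Total: 0

0


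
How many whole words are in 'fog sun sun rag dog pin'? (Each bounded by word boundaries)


Word boundaries (\b) mark the start/end of each word.
Text: 'fog sun sun rag dog pin'
Splitting by whitespace:
  Word 1: 'fog'
  Word 2: 'sun'
  Word 3: 'sun'
  Word 4: 'rag'
  Word 5: 'dog'
  Word 6: 'pin'
Total whole words: 6

6


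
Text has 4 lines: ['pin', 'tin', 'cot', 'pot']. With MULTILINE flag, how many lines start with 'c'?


With MULTILINE flag, ^ matches the start of each line.
Lines: ['pin', 'tin', 'cot', 'pot']
Checking which lines start with 'c':
  Line 1: 'pin' -> no
  Line 2: 'tin' -> no
  Line 3: 'cot' -> MATCH
  Line 4: 'pot' -> no
Matching lines: ['cot']
Count: 1

1


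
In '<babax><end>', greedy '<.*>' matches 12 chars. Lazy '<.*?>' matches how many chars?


Greedy '<.*>' tries to match as MUCH as possible.
Lazy '<.*?>' tries to match as LITTLE as possible.

String: '<babax><end>'
Greedy '<.*>' starts at first '<' and extends to the LAST '>': '<babax><end>' (12 chars)
Lazy '<.*?>' starts at first '<' and stops at the FIRST '>': '<babax>' (7 chars)

7


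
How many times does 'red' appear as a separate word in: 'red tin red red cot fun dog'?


Scanning each word for exact match 'red':
  Word 1: 'red' -> MATCH
  Word 2: 'tin' -> no
  Word 3: 'red' -> MATCH
  Word 4: 'red' -> MATCH
  Word 5: 'cot' -> no
  Word 6: 'fun' -> no
  Word 7: 'dog' -> no
Total matches: 3

3


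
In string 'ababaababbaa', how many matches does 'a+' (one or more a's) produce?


Pattern 'a+' matches one or more consecutive a's.
String: 'ababaababbaa'
Scanning for runs of a:
  Match 1: 'a' (length 1)
  Match 2: 'a' (length 1)
  Match 3: 'aa' (length 2)
  Match 4: 'a' (length 1)
  Match 5: 'aa' (length 2)
Total matches: 5

5


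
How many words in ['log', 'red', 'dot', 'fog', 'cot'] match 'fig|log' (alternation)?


Alternation 'fig|log' matches either 'fig' or 'log'.
Checking each word:
  'log' -> MATCH
  'red' -> no
  'dot' -> no
  'fog' -> no
  'cot' -> no
Matches: ['log']
Count: 1

1


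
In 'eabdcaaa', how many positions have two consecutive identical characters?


Looking for consecutive identical characters in 'eabdcaaa':
  pos 0-1: 'e' vs 'a' -> different
  pos 1-2: 'a' vs 'b' -> different
  pos 2-3: 'b' vs 'd' -> different
  pos 3-4: 'd' vs 'c' -> different
  pos 4-5: 'c' vs 'a' -> different
  pos 5-6: 'a' vs 'a' -> MATCH ('aa')
  pos 6-7: 'a' vs 'a' -> MATCH ('aa')
Consecutive identical pairs: ['aa', 'aa']
Count: 2

2


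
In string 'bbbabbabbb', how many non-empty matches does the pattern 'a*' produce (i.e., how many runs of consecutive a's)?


Pattern 'a*' matches zero or more a's. We want non-empty runs of consecutive a's.
String: 'bbbabbabbb'
Walking through the string to find runs of a's:
  Run 1: positions 3-3 -> 'a'
  Run 2: positions 6-6 -> 'a'
Non-empty runs found: ['a', 'a']
Count: 2

2


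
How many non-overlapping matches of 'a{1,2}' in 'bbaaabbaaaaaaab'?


Pattern 'a{1,2}' matches between 1 and 2 consecutive a's (greedy).
String: 'bbaaabbaaaaaaab'
Finding runs of a's and applying greedy matching:
  Run at pos 2: 'aaa' (length 3)
  Run at pos 7: 'aaaaaaa' (length 7)
Matches: ['aa', 'a', 'aa', 'aa', 'aa', 'a']
Count: 6

6


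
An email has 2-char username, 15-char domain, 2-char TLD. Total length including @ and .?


An email address has format: username@domain.tld
Username length: 2
'@' character: 1
Domain length: 15
'.' character: 1
TLD length: 2
Total = 2 + 1 + 15 + 1 + 2 = 21

21


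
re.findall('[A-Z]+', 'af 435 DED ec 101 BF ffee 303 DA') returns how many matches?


Pattern '[A-Z]+' finds one or more uppercase letters.
Text: 'af 435 DED ec 101 BF ffee 303 DA'
Scanning for matches:
  Match 1: 'DED'
  Match 2: 'BF'
  Match 3: 'DA'
Total matches: 3

3


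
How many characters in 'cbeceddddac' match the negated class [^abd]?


Negated class [^abd] matches any char NOT in {a, b, d}
Scanning 'cbeceddddac':
  pos 0: 'c' -> MATCH
  pos 1: 'b' -> no (excluded)
  pos 2: 'e' -> MATCH
  pos 3: 'c' -> MATCH
  pos 4: 'e' -> MATCH
  pos 5: 'd' -> no (excluded)
  pos 6: 'd' -> no (excluded)
  pos 7: 'd' -> no (excluded)
  pos 8: 'd' -> no (excluded)
  pos 9: 'a' -> no (excluded)
  pos 10: 'c' -> MATCH
Total matches: 5

5


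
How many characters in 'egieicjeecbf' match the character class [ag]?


Character class [ag] matches any of: {a, g}
Scanning string 'egieicjeecbf' character by character:
  pos 0: 'e' -> no
  pos 1: 'g' -> MATCH
  pos 2: 'i' -> no
  pos 3: 'e' -> no
  pos 4: 'i' -> no
  pos 5: 'c' -> no
  pos 6: 'j' -> no
  pos 7: 'e' -> no
  pos 8: 'e' -> no
  pos 9: 'c' -> no
  pos 10: 'b' -> no
  pos 11: 'f' -> no
Total matches: 1

1


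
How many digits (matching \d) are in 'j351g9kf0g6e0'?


\d matches any digit 0-9.
Scanning 'j351g9kf0g6e0':
  pos 1: '3' -> DIGIT
  pos 2: '5' -> DIGIT
  pos 3: '1' -> DIGIT
  pos 5: '9' -> DIGIT
  pos 8: '0' -> DIGIT
  pos 10: '6' -> DIGIT
  pos 12: '0' -> DIGIT
Digits found: ['3', '5', '1', '9', '0', '6', '0']
Total: 7

7


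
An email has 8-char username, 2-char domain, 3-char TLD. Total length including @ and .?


An email address has format: username@domain.tld
Username length: 8
'@' character: 1
Domain length: 2
'.' character: 1
TLD length: 3
Total = 8 + 1 + 2 + 1 + 3 = 15

15


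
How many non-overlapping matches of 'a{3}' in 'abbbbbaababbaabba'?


Pattern 'a{3}' matches exactly 3 consecutive a's (greedy, non-overlapping).
String: 'abbbbbaababbaabba'
Scanning for runs of a's:
  Run at pos 0: 'a' (length 1) -> 0 match(es)
  Run at pos 6: 'aa' (length 2) -> 0 match(es)
  Run at pos 9: 'a' (length 1) -> 0 match(es)
  Run at pos 12: 'aa' (length 2) -> 0 match(es)
  Run at pos 16: 'a' (length 1) -> 0 match(es)
Matches found: []
Total: 0

0


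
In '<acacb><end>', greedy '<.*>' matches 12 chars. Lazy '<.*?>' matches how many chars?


Greedy '<.*>' tries to match as MUCH as possible.
Lazy '<.*?>' tries to match as LITTLE as possible.

String: '<acacb><end>'
Greedy '<.*>' starts at first '<' and extends to the LAST '>': '<acacb><end>' (12 chars)
Lazy '<.*?>' starts at first '<' and stops at the FIRST '>': '<acacb>' (7 chars)

7


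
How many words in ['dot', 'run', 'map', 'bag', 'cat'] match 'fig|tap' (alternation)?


Alternation 'fig|tap' matches either 'fig' or 'tap'.
Checking each word:
  'dot' -> no
  'run' -> no
  'map' -> no
  'bag' -> no
  'cat' -> no
Matches: []
Count: 0

0


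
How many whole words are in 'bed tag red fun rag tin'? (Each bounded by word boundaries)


Word boundaries (\b) mark the start/end of each word.
Text: 'bed tag red fun rag tin'
Splitting by whitespace:
  Word 1: 'bed'
  Word 2: 'tag'
  Word 3: 'red'
  Word 4: 'fun'
  Word 5: 'rag'
  Word 6: 'tin'
Total whole words: 6

6


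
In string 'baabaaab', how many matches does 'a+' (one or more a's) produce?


Pattern 'a+' matches one or more consecutive a's.
String: 'baabaaab'
Scanning for runs of a:
  Match 1: 'aa' (length 2)
  Match 2: 'aaa' (length 3)
Total matches: 2

2


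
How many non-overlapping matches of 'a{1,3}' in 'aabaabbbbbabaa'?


Pattern 'a{1,3}' matches between 1 and 3 consecutive a's (greedy).
String: 'aabaabbbbbabaa'
Finding runs of a's and applying greedy matching:
  Run at pos 0: 'aa' (length 2)
  Run at pos 3: 'aa' (length 2)
  Run at pos 10: 'a' (length 1)
  Run at pos 12: 'aa' (length 2)
Matches: ['aa', 'aa', 'a', 'aa']
Count: 4

4


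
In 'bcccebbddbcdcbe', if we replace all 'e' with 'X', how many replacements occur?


re.sub('e', 'X', text) replaces every occurrence of 'e' with 'X'.
Text: 'bcccebbddbcdcbe'
Scanning for 'e':
  pos 4: 'e' -> replacement #1
  pos 14: 'e' -> replacement #2
Total replacements: 2

2


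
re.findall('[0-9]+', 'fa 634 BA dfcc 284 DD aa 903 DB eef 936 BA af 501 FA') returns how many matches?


Pattern '[0-9]+' finds one or more digits.
Text: 'fa 634 BA dfcc 284 DD aa 903 DB eef 936 BA af 501 FA'
Scanning for matches:
  Match 1: '634'
  Match 2: '284'
  Match 3: '903'
  Match 4: '936'
  Match 5: '501'
Total matches: 5

5


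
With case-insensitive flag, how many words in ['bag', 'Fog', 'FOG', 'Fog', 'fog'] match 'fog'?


Case-insensitive matching: compare each word's lowercase form to 'fog'.
  'bag' -> lower='bag' -> no
  'Fog' -> lower='fog' -> MATCH
  'FOG' -> lower='fog' -> MATCH
  'Fog' -> lower='fog' -> MATCH
  'fog' -> lower='fog' -> MATCH
Matches: ['Fog', 'FOG', 'Fog', 'fog']
Count: 4

4


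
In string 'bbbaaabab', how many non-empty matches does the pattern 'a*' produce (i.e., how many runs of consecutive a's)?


Pattern 'a*' matches zero or more a's. We want non-empty runs of consecutive a's.
String: 'bbbaaabab'
Walking through the string to find runs of a's:
  Run 1: positions 3-5 -> 'aaa'
  Run 2: positions 7-7 -> 'a'
Non-empty runs found: ['aaa', 'a']
Count: 2

2


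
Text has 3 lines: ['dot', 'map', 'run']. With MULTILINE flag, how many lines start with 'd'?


With MULTILINE flag, ^ matches the start of each line.
Lines: ['dot', 'map', 'run']
Checking which lines start with 'd':
  Line 1: 'dot' -> MATCH
  Line 2: 'map' -> no
  Line 3: 'run' -> no
Matching lines: ['dot']
Count: 1

1


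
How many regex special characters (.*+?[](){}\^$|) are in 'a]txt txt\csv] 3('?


Regex special characters are: . * + ? [ ] ( ) { } \ ^ $ |
Scanning 'a]txt txt\csv] 3(':
  pos 1: ']' -> SPECIAL
  pos 9: '\' -> SPECIAL
  pos 13: ']' -> SPECIAL
  pos 16: '(' -> SPECIAL
Special chars found: [']', '\\', ']', '(']
Total: 4

4


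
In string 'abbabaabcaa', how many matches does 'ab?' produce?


Pattern 'ab?' matches 'a' optionally followed by 'b'.
String: 'abbabaabcaa'
Scanning left to right for 'a' then checking next char:
  Match 1: 'ab' (a followed by b)
  Match 2: 'ab' (a followed by b)
  Match 3: 'a' (a not followed by b)
  Match 4: 'ab' (a followed by b)
  Match 5: 'a' (a not followed by b)
  Match 6: 'a' (a not followed by b)
Total matches: 6

6


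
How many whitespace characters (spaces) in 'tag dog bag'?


\s matches whitespace characters (spaces, tabs, etc.).
Text: 'tag dog bag'
This text has 3 words separated by spaces.
Number of spaces = number of words - 1 = 3 - 1 = 2

2


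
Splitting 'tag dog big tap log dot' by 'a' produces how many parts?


Splitting by 'a' breaks the string at each occurrence of the separator.
Text: 'tag dog big tap log dot'
Parts after split:
  Part 1: 't'
  Part 2: 'g dog big t'
  Part 3: 'p log dot'
Total parts: 3

3


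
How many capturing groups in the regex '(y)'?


To count capturing groups, count each '(' that starts a group.
Pattern: '(y)'
Walking through the pattern:
  Position 0: '(' -> group #1
Total capturing groups: 1

1


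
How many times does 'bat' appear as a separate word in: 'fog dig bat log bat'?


Scanning each word for exact match 'bat':
  Word 1: 'fog' -> no
  Word 2: 'dig' -> no
  Word 3: 'bat' -> MATCH
  Word 4: 'log' -> no
  Word 5: 'bat' -> MATCH
Total matches: 2

2


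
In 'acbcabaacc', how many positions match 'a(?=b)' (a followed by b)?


Lookahead 'a(?=b)' matches 'a' only when followed by 'b'.
String: 'acbcabaacc'
Checking each position where char is 'a':
  pos 0: 'a' -> no (next='c')
  pos 4: 'a' -> MATCH (next='b')
  pos 6: 'a' -> no (next='a')
  pos 7: 'a' -> no (next='c')
Matching positions: [4]
Count: 1

1


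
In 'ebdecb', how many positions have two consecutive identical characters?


Looking for consecutive identical characters in 'ebdecb':
  pos 0-1: 'e' vs 'b' -> different
  pos 1-2: 'b' vs 'd' -> different
  pos 2-3: 'd' vs 'e' -> different
  pos 3-4: 'e' vs 'c' -> different
  pos 4-5: 'c' vs 'b' -> different
Consecutive identical pairs: []
Count: 0

0


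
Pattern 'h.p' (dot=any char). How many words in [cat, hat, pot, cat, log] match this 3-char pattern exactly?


Pattern 'h.p' means: starts with 'h', any single char, ends with 'p'.
Checking each word (must be exactly 3 chars):
  'cat' (len=3): no
  'hat' (len=3): no
  'pot' (len=3): no
  'cat' (len=3): no
  'log' (len=3): no
Matching words: []
Total: 0

0


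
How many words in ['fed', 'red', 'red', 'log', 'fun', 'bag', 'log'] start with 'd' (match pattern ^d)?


Pattern ^d anchors to start of word. Check which words begin with 'd':
  'fed' -> no
  'red' -> no
  'red' -> no
  'log' -> no
  'fun' -> no
  'bag' -> no
  'log' -> no
Matching words: []
Count: 0

0


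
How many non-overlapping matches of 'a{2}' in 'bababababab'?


Pattern 'a{2}' matches exactly 2 consecutive a's (greedy, non-overlapping).
String: 'bababababab'
Scanning for runs of a's:
  Run at pos 1: 'a' (length 1) -> 0 match(es)
  Run at pos 3: 'a' (length 1) -> 0 match(es)
  Run at pos 5: 'a' (length 1) -> 0 match(es)
  Run at pos 7: 'a' (length 1) -> 0 match(es)
  Run at pos 9: 'a' (length 1) -> 0 match(es)
Matches found: []
Total: 0

0


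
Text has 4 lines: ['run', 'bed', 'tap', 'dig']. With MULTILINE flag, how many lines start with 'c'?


With MULTILINE flag, ^ matches the start of each line.
Lines: ['run', 'bed', 'tap', 'dig']
Checking which lines start with 'c':
  Line 1: 'run' -> no
  Line 2: 'bed' -> no
  Line 3: 'tap' -> no
  Line 4: 'dig' -> no
Matching lines: []
Count: 0

0


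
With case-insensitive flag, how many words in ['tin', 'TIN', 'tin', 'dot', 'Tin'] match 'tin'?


Case-insensitive matching: compare each word's lowercase form to 'tin'.
  'tin' -> lower='tin' -> MATCH
  'TIN' -> lower='tin' -> MATCH
  'tin' -> lower='tin' -> MATCH
  'dot' -> lower='dot' -> no
  'Tin' -> lower='tin' -> MATCH
Matches: ['tin', 'TIN', 'tin', 'Tin']
Count: 4

4


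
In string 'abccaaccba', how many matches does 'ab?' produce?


Pattern 'ab?' matches 'a' optionally followed by 'b'.
String: 'abccaaccba'
Scanning left to right for 'a' then checking next char:
  Match 1: 'ab' (a followed by b)
  Match 2: 'a' (a not followed by b)
  Match 3: 'a' (a not followed by b)
  Match 4: 'a' (a not followed by b)
Total matches: 4

4


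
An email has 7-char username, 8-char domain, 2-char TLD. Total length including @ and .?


An email address has format: username@domain.tld
Username length: 7
'@' character: 1
Domain length: 8
'.' character: 1
TLD length: 2
Total = 7 + 1 + 8 + 1 + 2 = 19

19


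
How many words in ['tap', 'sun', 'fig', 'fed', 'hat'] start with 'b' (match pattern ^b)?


Pattern ^b anchors to start of word. Check which words begin with 'b':
  'tap' -> no
  'sun' -> no
  'fig' -> no
  'fed' -> no
  'hat' -> no
Matching words: []
Count: 0

0


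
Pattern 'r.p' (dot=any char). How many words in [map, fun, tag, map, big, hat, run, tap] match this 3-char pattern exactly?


Pattern 'r.p' means: starts with 'r', any single char, ends with 'p'.
Checking each word (must be exactly 3 chars):
  'map' (len=3): no
  'fun' (len=3): no
  'tag' (len=3): no
  'map' (len=3): no
  'big' (len=3): no
  'hat' (len=3): no
  'run' (len=3): no
  'tap' (len=3): no
Matching words: []
Total: 0

0


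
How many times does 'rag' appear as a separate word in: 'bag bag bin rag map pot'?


Scanning each word for exact match 'rag':
  Word 1: 'bag' -> no
  Word 2: 'bag' -> no
  Word 3: 'bin' -> no
  Word 4: 'rag' -> MATCH
  Word 5: 'map' -> no
  Word 6: 'pot' -> no
Total matches: 1

1


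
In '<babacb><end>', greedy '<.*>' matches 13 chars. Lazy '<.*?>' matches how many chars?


Greedy '<.*>' tries to match as MUCH as possible.
Lazy '<.*?>' tries to match as LITTLE as possible.

String: '<babacb><end>'
Greedy '<.*>' starts at first '<' and extends to the LAST '>': '<babacb><end>' (13 chars)
Lazy '<.*?>' starts at first '<' and stops at the FIRST '>': '<babacb>' (8 chars)

8


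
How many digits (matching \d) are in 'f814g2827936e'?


\d matches any digit 0-9.
Scanning 'f814g2827936e':
  pos 1: '8' -> DIGIT
  pos 2: '1' -> DIGIT
  pos 3: '4' -> DIGIT
  pos 5: '2' -> DIGIT
  pos 6: '8' -> DIGIT
  pos 7: '2' -> DIGIT
  pos 8: '7' -> DIGIT
  pos 9: '9' -> DIGIT
  pos 10: '3' -> DIGIT
  pos 11: '6' -> DIGIT
Digits found: ['8', '1', '4', '2', '8', '2', '7', '9', '3', '6']
Total: 10

10


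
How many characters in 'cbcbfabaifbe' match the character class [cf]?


Character class [cf] matches any of: {c, f}
Scanning string 'cbcbfabaifbe' character by character:
  pos 0: 'c' -> MATCH
  pos 1: 'b' -> no
  pos 2: 'c' -> MATCH
  pos 3: 'b' -> no
  pos 4: 'f' -> MATCH
  pos 5: 'a' -> no
  pos 6: 'b' -> no
  pos 7: 'a' -> no
  pos 8: 'i' -> no
  pos 9: 'f' -> MATCH
  pos 10: 'b' -> no
  pos 11: 'e' -> no
Total matches: 4

4


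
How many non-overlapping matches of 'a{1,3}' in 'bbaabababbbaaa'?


Pattern 'a{1,3}' matches between 1 and 3 consecutive a's (greedy).
String: 'bbaabababbbaaa'
Finding runs of a's and applying greedy matching:
  Run at pos 2: 'aa' (length 2)
  Run at pos 5: 'a' (length 1)
  Run at pos 7: 'a' (length 1)
  Run at pos 11: 'aaa' (length 3)
Matches: ['aa', 'a', 'a', 'aaa']
Count: 4

4


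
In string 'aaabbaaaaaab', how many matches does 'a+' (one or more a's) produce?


Pattern 'a+' matches one or more consecutive a's.
String: 'aaabbaaaaaab'
Scanning for runs of a:
  Match 1: 'aaa' (length 3)
  Match 2: 'aaaaaa' (length 6)
Total matches: 2

2


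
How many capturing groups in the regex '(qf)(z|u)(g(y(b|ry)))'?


To count capturing groups, count each '(' that starts a group.
Pattern: '(qf)(z|u)(g(y(b|ry)))'
Walking through the pattern:
  Position 0: '(' -> group #1
  Position 4: '(' -> group #2
  Position 9: '(' -> group #3
  Position 11: '(' -> group #4
  Position 13: '(' -> group #5
Total capturing groups: 5

5


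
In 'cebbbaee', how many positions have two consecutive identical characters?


Looking for consecutive identical characters in 'cebbbaee':
  pos 0-1: 'c' vs 'e' -> different
  pos 1-2: 'e' vs 'b' -> different
  pos 2-3: 'b' vs 'b' -> MATCH ('bb')
  pos 3-4: 'b' vs 'b' -> MATCH ('bb')
  pos 4-5: 'b' vs 'a' -> different
  pos 5-6: 'a' vs 'e' -> different
  pos 6-7: 'e' vs 'e' -> MATCH ('ee')
Consecutive identical pairs: ['bb', 'bb', 'ee']
Count: 3

3


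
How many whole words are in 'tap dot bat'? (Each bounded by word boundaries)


Word boundaries (\b) mark the start/end of each word.
Text: 'tap dot bat'
Splitting by whitespace:
  Word 1: 'tap'
  Word 2: 'dot'
  Word 3: 'bat'
Total whole words: 3

3


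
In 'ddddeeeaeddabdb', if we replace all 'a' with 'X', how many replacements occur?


re.sub('a', 'X', text) replaces every occurrence of 'a' with 'X'.
Text: 'ddddeeeaeddabdb'
Scanning for 'a':
  pos 7: 'a' -> replacement #1
  pos 11: 'a' -> replacement #2
Total replacements: 2

2


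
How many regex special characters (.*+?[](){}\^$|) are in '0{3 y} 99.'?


Regex special characters are: . * + ? [ ] ( ) { } \ ^ $ |
Scanning '0{3 y} 99.':
  pos 1: '{' -> SPECIAL
  pos 5: '}' -> SPECIAL
  pos 9: '.' -> SPECIAL
Special chars found: ['{', '}', '.']
Total: 3

3


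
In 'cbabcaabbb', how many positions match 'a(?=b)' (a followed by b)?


Lookahead 'a(?=b)' matches 'a' only when followed by 'b'.
String: 'cbabcaabbb'
Checking each position where char is 'a':
  pos 2: 'a' -> MATCH (next='b')
  pos 5: 'a' -> no (next='a')
  pos 6: 'a' -> MATCH (next='b')
Matching positions: [2, 6]
Count: 2

2


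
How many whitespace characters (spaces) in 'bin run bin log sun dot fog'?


\s matches whitespace characters (spaces, tabs, etc.).
Text: 'bin run bin log sun dot fog'
This text has 7 words separated by spaces.
Number of spaces = number of words - 1 = 7 - 1 = 6

6


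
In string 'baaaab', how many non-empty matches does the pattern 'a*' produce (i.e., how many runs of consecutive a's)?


Pattern 'a*' matches zero or more a's. We want non-empty runs of consecutive a's.
String: 'baaaab'
Walking through the string to find runs of a's:
  Run 1: positions 1-4 -> 'aaaa'
Non-empty runs found: ['aaaa']
Count: 1

1


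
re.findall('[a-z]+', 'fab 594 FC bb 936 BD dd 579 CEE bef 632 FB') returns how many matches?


Pattern '[a-z]+' finds one or more lowercase letters.
Text: 'fab 594 FC bb 936 BD dd 579 CEE bef 632 FB'
Scanning for matches:
  Match 1: 'fab'
  Match 2: 'bb'
  Match 3: 'dd'
  Match 4: 'bef'
Total matches: 4

4


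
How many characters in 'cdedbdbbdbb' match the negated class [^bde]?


Negated class [^bde] matches any char NOT in {b, d, e}
Scanning 'cdedbdbbdbb':
  pos 0: 'c' -> MATCH
  pos 1: 'd' -> no (excluded)
  pos 2: 'e' -> no (excluded)
  pos 3: 'd' -> no (excluded)
  pos 4: 'b' -> no (excluded)
  pos 5: 'd' -> no (excluded)
  pos 6: 'b' -> no (excluded)
  pos 7: 'b' -> no (excluded)
  pos 8: 'd' -> no (excluded)
  pos 9: 'b' -> no (excluded)
  pos 10: 'b' -> no (excluded)
Total matches: 1

1


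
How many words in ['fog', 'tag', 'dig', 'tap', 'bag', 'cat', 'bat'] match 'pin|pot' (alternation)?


Alternation 'pin|pot' matches either 'pin' or 'pot'.
Checking each word:
  'fog' -> no
  'tag' -> no
  'dig' -> no
  'tap' -> no
  'bag' -> no
  'cat' -> no
  'bat' -> no
Matches: []
Count: 0

0


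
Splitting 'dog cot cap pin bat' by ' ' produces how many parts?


Splitting by ' ' breaks the string at each occurrence of the separator.
Text: 'dog cot cap pin bat'
Parts after split:
  Part 1: 'dog'
  Part 2: 'cot'
  Part 3: 'cap'
  Part 4: 'pin'
  Part 5: 'bat'
Total parts: 5

5


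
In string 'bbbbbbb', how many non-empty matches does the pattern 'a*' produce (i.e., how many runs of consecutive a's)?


Pattern 'a*' matches zero or more a's. We want non-empty runs of consecutive a's.
String: 'bbbbbbb'
Walking through the string to find runs of a's:
Non-empty runs found: []
Count: 0

0


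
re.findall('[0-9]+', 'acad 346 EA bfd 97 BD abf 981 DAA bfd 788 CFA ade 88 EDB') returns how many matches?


Pattern '[0-9]+' finds one or more digits.
Text: 'acad 346 EA bfd 97 BD abf 981 DAA bfd 788 CFA ade 88 EDB'
Scanning for matches:
  Match 1: '346'
  Match 2: '97'
  Match 3: '981'
  Match 4: '788'
  Match 5: '88'
Total matches: 5

5


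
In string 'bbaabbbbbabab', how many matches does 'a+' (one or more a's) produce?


Pattern 'a+' matches one or more consecutive a's.
String: 'bbaabbbbbabab'
Scanning for runs of a:
  Match 1: 'aa' (length 2)
  Match 2: 'a' (length 1)
  Match 3: 'a' (length 1)
Total matches: 3

3


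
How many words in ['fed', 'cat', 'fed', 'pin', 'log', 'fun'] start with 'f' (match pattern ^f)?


Pattern ^f anchors to start of word. Check which words begin with 'f':
  'fed' -> MATCH (starts with 'f')
  'cat' -> no
  'fed' -> MATCH (starts with 'f')
  'pin' -> no
  'log' -> no
  'fun' -> MATCH (starts with 'f')
Matching words: ['fed', 'fed', 'fun']
Count: 3

3


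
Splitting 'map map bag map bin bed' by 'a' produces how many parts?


Splitting by 'a' breaks the string at each occurrence of the separator.
Text: 'map map bag map bin bed'
Parts after split:
  Part 1: 'm'
  Part 2: 'p m'
  Part 3: 'p b'
  Part 4: 'g m'
  Part 5: 'p bin bed'
Total parts: 5

5


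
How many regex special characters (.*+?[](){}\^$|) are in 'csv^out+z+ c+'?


Regex special characters are: . * + ? [ ] ( ) { } \ ^ $ |
Scanning 'csv^out+z+ c+':
  pos 3: '^' -> SPECIAL
  pos 7: '+' -> SPECIAL
  pos 9: '+' -> SPECIAL
  pos 12: '+' -> SPECIAL
Special chars found: ['^', '+', '+', '+']
Total: 4

4


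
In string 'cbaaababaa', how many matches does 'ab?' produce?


Pattern 'ab?' matches 'a' optionally followed by 'b'.
String: 'cbaaababaa'
Scanning left to right for 'a' then checking next char:
  Match 1: 'a' (a not followed by b)
  Match 2: 'a' (a not followed by b)
  Match 3: 'ab' (a followed by b)
  Match 4: 'ab' (a followed by b)
  Match 5: 'a' (a not followed by b)
  Match 6: 'a' (a not followed by b)
Total matches: 6

6


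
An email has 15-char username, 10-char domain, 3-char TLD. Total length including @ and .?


An email address has format: username@domain.tld
Username length: 15
'@' character: 1
Domain length: 10
'.' character: 1
TLD length: 3
Total = 15 + 1 + 10 + 1 + 3 = 30

30


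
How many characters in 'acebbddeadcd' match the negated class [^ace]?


Negated class [^ace] matches any char NOT in {a, c, e}
Scanning 'acebbddeadcd':
  pos 0: 'a' -> no (excluded)
  pos 1: 'c' -> no (excluded)
  pos 2: 'e' -> no (excluded)
  pos 3: 'b' -> MATCH
  pos 4: 'b' -> MATCH
  pos 5: 'd' -> MATCH
  pos 6: 'd' -> MATCH
  pos 7: 'e' -> no (excluded)
  pos 8: 'a' -> no (excluded)
  pos 9: 'd' -> MATCH
  pos 10: 'c' -> no (excluded)
  pos 11: 'd' -> MATCH
Total matches: 6

6


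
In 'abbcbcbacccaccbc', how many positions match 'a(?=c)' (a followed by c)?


Lookahead 'a(?=c)' matches 'a' only when followed by 'c'.
String: 'abbcbcbacccaccbc'
Checking each position where char is 'a':
  pos 0: 'a' -> no (next='b')
  pos 7: 'a' -> MATCH (next='c')
  pos 11: 'a' -> MATCH (next='c')
Matching positions: [7, 11]
Count: 2

2


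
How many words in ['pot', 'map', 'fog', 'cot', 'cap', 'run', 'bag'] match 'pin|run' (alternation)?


Alternation 'pin|run' matches either 'pin' or 'run'.
Checking each word:
  'pot' -> no
  'map' -> no
  'fog' -> no
  'cot' -> no
  'cap' -> no
  'run' -> MATCH
  'bag' -> no
Matches: ['run']
Count: 1

1


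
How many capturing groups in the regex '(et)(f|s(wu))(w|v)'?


To count capturing groups, count each '(' that starts a group.
Pattern: '(et)(f|s(wu))(w|v)'
Walking through the pattern:
  Position 0: '(' -> group #1
  Position 4: '(' -> group #2
  Position 8: '(' -> group #3
  Position 13: '(' -> group #4
Total capturing groups: 4

4


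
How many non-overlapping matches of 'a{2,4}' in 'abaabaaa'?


Pattern 'a{2,4}' matches between 2 and 4 consecutive a's (greedy).
String: 'abaabaaa'
Finding runs of a's and applying greedy matching:
  Run at pos 0: 'a' (length 1)
  Run at pos 2: 'aa' (length 2)
  Run at pos 5: 'aaa' (length 3)
Matches: ['aa', 'aaa']
Count: 2

2


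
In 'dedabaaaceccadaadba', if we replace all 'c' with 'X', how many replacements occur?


re.sub('c', 'X', text) replaces every occurrence of 'c' with 'X'.
Text: 'dedabaaaceccadaadba'
Scanning for 'c':
  pos 8: 'c' -> replacement #1
  pos 10: 'c' -> replacement #2
  pos 11: 'c' -> replacement #3
Total replacements: 3

3


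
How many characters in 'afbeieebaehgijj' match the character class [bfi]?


Character class [bfi] matches any of: {b, f, i}
Scanning string 'afbeieebaehgijj' character by character:
  pos 0: 'a' -> no
  pos 1: 'f' -> MATCH
  pos 2: 'b' -> MATCH
  pos 3: 'e' -> no
  pos 4: 'i' -> MATCH
  pos 5: 'e' -> no
  pos 6: 'e' -> no
  pos 7: 'b' -> MATCH
  pos 8: 'a' -> no
  pos 9: 'e' -> no
  pos 10: 'h' -> no
  pos 11: 'g' -> no
  pos 12: 'i' -> MATCH
  pos 13: 'j' -> no
  pos 14: 'j' -> no
Total matches: 5

5


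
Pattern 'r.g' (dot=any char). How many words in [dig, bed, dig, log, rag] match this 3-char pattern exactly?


Pattern 'r.g' means: starts with 'r', any single char, ends with 'g'.
Checking each word (must be exactly 3 chars):
  'dig' (len=3): no
  'bed' (len=3): no
  'dig' (len=3): no
  'log' (len=3): no
  'rag' (len=3): MATCH
Matching words: ['rag']
Total: 1

1


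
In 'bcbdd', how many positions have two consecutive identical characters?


Looking for consecutive identical characters in 'bcbdd':
  pos 0-1: 'b' vs 'c' -> different
  pos 1-2: 'c' vs 'b' -> different
  pos 2-3: 'b' vs 'd' -> different
  pos 3-4: 'd' vs 'd' -> MATCH ('dd')
Consecutive identical pairs: ['dd']
Count: 1

1


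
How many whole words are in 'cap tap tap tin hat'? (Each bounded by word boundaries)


Word boundaries (\b) mark the start/end of each word.
Text: 'cap tap tap tin hat'
Splitting by whitespace:
  Word 1: 'cap'
  Word 2: 'tap'
  Word 3: 'tap'
  Word 4: 'tin'
  Word 5: 'hat'
Total whole words: 5

5


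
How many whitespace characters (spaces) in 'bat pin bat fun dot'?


\s matches whitespace characters (spaces, tabs, etc.).
Text: 'bat pin bat fun dot'
This text has 5 words separated by spaces.
Number of spaces = number of words - 1 = 5 - 1 = 4

4


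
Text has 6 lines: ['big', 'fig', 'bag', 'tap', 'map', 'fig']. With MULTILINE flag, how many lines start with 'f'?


With MULTILINE flag, ^ matches the start of each line.
Lines: ['big', 'fig', 'bag', 'tap', 'map', 'fig']
Checking which lines start with 'f':
  Line 1: 'big' -> no
  Line 2: 'fig' -> MATCH
  Line 3: 'bag' -> no
  Line 4: 'tap' -> no
  Line 5: 'map' -> no
  Line 6: 'fig' -> MATCH
Matching lines: ['fig', 'fig']
Count: 2

2


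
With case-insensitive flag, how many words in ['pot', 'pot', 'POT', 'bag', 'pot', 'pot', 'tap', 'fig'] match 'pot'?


Case-insensitive matching: compare each word's lowercase form to 'pot'.
  'pot' -> lower='pot' -> MATCH
  'pot' -> lower='pot' -> MATCH
  'POT' -> lower='pot' -> MATCH
  'bag' -> lower='bag' -> no
  'pot' -> lower='pot' -> MATCH
  'pot' -> lower='pot' -> MATCH
  'tap' -> lower='tap' -> no
  'fig' -> lower='fig' -> no
Matches: ['pot', 'pot', 'POT', 'pot', 'pot']
Count: 5

5


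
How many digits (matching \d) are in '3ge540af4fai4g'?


\d matches any digit 0-9.
Scanning '3ge540af4fai4g':
  pos 0: '3' -> DIGIT
  pos 3: '5' -> DIGIT
  pos 4: '4' -> DIGIT
  pos 5: '0' -> DIGIT
  pos 8: '4' -> DIGIT
  pos 12: '4' -> DIGIT
Digits found: ['3', '5', '4', '0', '4', '4']
Total: 6

6


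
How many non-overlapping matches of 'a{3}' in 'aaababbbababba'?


Pattern 'a{3}' matches exactly 3 consecutive a's (greedy, non-overlapping).
String: 'aaababbbababba'
Scanning for runs of a's:
  Run at pos 0: 'aaa' (length 3) -> 1 match(es)
  Run at pos 4: 'a' (length 1) -> 0 match(es)
  Run at pos 8: 'a' (length 1) -> 0 match(es)
  Run at pos 10: 'a' (length 1) -> 0 match(es)
  Run at pos 13: 'a' (length 1) -> 0 match(es)
Matches found: ['aaa']
Total: 1

1


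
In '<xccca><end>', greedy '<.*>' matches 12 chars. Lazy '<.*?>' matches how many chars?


Greedy '<.*>' tries to match as MUCH as possible.
Lazy '<.*?>' tries to match as LITTLE as possible.

String: '<xccca><end>'
Greedy '<.*>' starts at first '<' and extends to the LAST '>': '<xccca><end>' (12 chars)
Lazy '<.*?>' starts at first '<' and stops at the FIRST '>': '<xccca>' (7 chars)

7


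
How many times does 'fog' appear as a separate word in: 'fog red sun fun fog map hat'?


Scanning each word for exact match 'fog':
  Word 1: 'fog' -> MATCH
  Word 2: 'red' -> no
  Word 3: 'sun' -> no
  Word 4: 'fun' -> no
  Word 5: 'fog' -> MATCH
  Word 6: 'map' -> no
  Word 7: 'hat' -> no
Total matches: 2

2


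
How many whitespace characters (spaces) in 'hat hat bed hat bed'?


\s matches whitespace characters (spaces, tabs, etc.).
Text: 'hat hat bed hat bed'
This text has 5 words separated by spaces.
Number of spaces = number of words - 1 = 5 - 1 = 4

4


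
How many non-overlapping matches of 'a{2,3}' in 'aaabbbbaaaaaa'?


Pattern 'a{2,3}' matches between 2 and 3 consecutive a's (greedy).
String: 'aaabbbbaaaaaa'
Finding runs of a's and applying greedy matching:
  Run at pos 0: 'aaa' (length 3)
  Run at pos 7: 'aaaaaa' (length 6)
Matches: ['aaa', 'aaa', 'aaa']
Count: 3

3


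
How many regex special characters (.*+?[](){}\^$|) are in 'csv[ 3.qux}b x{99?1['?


Regex special characters are: . * + ? [ ] ( ) { } \ ^ $ |
Scanning 'csv[ 3.qux}b x{99?1[':
  pos 3: '[' -> SPECIAL
  pos 6: '.' -> SPECIAL
  pos 10: '}' -> SPECIAL
  pos 14: '{' -> SPECIAL
  pos 17: '?' -> SPECIAL
  pos 19: '[' -> SPECIAL
Special chars found: ['[', '.', '}', '{', '?', '[']
Total: 6

6


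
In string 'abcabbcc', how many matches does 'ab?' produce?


Pattern 'ab?' matches 'a' optionally followed by 'b'.
String: 'abcabbcc'
Scanning left to right for 'a' then checking next char:
  Match 1: 'ab' (a followed by b)
  Match 2: 'ab' (a followed by b)
Total matches: 2

2


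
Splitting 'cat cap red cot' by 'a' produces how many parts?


Splitting by 'a' breaks the string at each occurrence of the separator.
Text: 'cat cap red cot'
Parts after split:
  Part 1: 'c'
  Part 2: 't c'
  Part 3: 'p red cot'
Total parts: 3

3


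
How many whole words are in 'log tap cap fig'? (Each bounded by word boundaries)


Word boundaries (\b) mark the start/end of each word.
Text: 'log tap cap fig'
Splitting by whitespace:
  Word 1: 'log'
  Word 2: 'tap'
  Word 3: 'cap'
  Word 4: 'fig'
Total whole words: 4

4


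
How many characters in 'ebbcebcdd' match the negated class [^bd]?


Negated class [^bd] matches any char NOT in {b, d}
Scanning 'ebbcebcdd':
  pos 0: 'e' -> MATCH
  pos 1: 'b' -> no (excluded)
  pos 2: 'b' -> no (excluded)
  pos 3: 'c' -> MATCH
  pos 4: 'e' -> MATCH
  pos 5: 'b' -> no (excluded)
  pos 6: 'c' -> MATCH
  pos 7: 'd' -> no (excluded)
  pos 8: 'd' -> no (excluded)
Total matches: 4

4


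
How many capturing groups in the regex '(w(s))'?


To count capturing groups, count each '(' that starts a group.
Pattern: '(w(s))'
Walking through the pattern:
  Position 0: '(' -> group #1
  Position 2: '(' -> group #2
Total capturing groups: 2

2


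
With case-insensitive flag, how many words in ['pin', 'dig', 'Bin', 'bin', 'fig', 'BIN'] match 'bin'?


Case-insensitive matching: compare each word's lowercase form to 'bin'.
  'pin' -> lower='pin' -> no
  'dig' -> lower='dig' -> no
  'Bin' -> lower='bin' -> MATCH
  'bin' -> lower='bin' -> MATCH
  'fig' -> lower='fig' -> no
  'BIN' -> lower='bin' -> MATCH
Matches: ['Bin', 'bin', 'BIN']
Count: 3

3


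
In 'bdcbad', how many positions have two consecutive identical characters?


Looking for consecutive identical characters in 'bdcbad':
  pos 0-1: 'b' vs 'd' -> different
  pos 1-2: 'd' vs 'c' -> different
  pos 2-3: 'c' vs 'b' -> different
  pos 3-4: 'b' vs 'a' -> different
  pos 4-5: 'a' vs 'd' -> different
Consecutive identical pairs: []
Count: 0

0


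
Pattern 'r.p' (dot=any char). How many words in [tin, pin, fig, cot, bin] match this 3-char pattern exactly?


Pattern 'r.p' means: starts with 'r', any single char, ends with 'p'.
Checking each word (must be exactly 3 chars):
  'tin' (len=3): no
  'pin' (len=3): no
  'fig' (len=3): no
  'cot' (len=3): no
  'bin' (len=3): no
Matching words: []
Total: 0

0


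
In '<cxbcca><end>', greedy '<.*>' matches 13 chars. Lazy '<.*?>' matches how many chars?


Greedy '<.*>' tries to match as MUCH as possible.
Lazy '<.*?>' tries to match as LITTLE as possible.

String: '<cxbcca><end>'
Greedy '<.*>' starts at first '<' and extends to the LAST '>': '<cxbcca><end>' (13 chars)
Lazy '<.*?>' starts at first '<' and stops at the FIRST '>': '<cxbcca>' (8 chars)

8


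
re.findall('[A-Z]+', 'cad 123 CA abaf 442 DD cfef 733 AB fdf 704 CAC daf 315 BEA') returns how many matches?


Pattern '[A-Z]+' finds one or more uppercase letters.
Text: 'cad 123 CA abaf 442 DD cfef 733 AB fdf 704 CAC daf 315 BEA'
Scanning for matches:
  Match 1: 'CA'
  Match 2: 'DD'
  Match 3: 'AB'
  Match 4: 'CAC'
  Match 5: 'BEA'
Total matches: 5

5


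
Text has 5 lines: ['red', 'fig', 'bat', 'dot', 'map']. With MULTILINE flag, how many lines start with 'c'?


With MULTILINE flag, ^ matches the start of each line.
Lines: ['red', 'fig', 'bat', 'dot', 'map']
Checking which lines start with 'c':
  Line 1: 'red' -> no
  Line 2: 'fig' -> no
  Line 3: 'bat' -> no
  Line 4: 'dot' -> no
  Line 5: 'map' -> no
Matching lines: []
Count: 0

0


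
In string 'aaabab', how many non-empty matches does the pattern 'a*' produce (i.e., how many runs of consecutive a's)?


Pattern 'a*' matches zero or more a's. We want non-empty runs of consecutive a's.
String: 'aaabab'
Walking through the string to find runs of a's:
  Run 1: positions 0-2 -> 'aaa'
  Run 2: positions 4-4 -> 'a'
Non-empty runs found: ['aaa', 'a']
Count: 2

2


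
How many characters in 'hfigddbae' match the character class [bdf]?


Character class [bdf] matches any of: {b, d, f}
Scanning string 'hfigddbae' character by character:
  pos 0: 'h' -> no
  pos 1: 'f' -> MATCH
  pos 2: 'i' -> no
  pos 3: 'g' -> no
  pos 4: 'd' -> MATCH
  pos 5: 'd' -> MATCH
  pos 6: 'b' -> MATCH
  pos 7: 'a' -> no
  pos 8: 'e' -> no
Total matches: 4

4


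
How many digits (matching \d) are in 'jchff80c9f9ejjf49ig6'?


\d matches any digit 0-9.
Scanning 'jchff80c9f9ejjf49ig6':
  pos 5: '8' -> DIGIT
  pos 6: '0' -> DIGIT
  pos 8: '9' -> DIGIT
  pos 10: '9' -> DIGIT
  pos 15: '4' -> DIGIT
  pos 16: '9' -> DIGIT
  pos 19: '6' -> DIGIT
Digits found: ['8', '0', '9', '9', '4', '9', '6']
Total: 7

7


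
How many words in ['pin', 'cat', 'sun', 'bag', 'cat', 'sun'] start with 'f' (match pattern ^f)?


Pattern ^f anchors to start of word. Check which words begin with 'f':
  'pin' -> no
  'cat' -> no
  'sun' -> no
  'bag' -> no
  'cat' -> no
  'sun' -> no
Matching words: []
Count: 0

0


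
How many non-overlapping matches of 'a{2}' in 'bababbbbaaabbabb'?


Pattern 'a{2}' matches exactly 2 consecutive a's (greedy, non-overlapping).
String: 'bababbbbaaabbabb'
Scanning for runs of a's:
  Run at pos 1: 'a' (length 1) -> 0 match(es)
  Run at pos 3: 'a' (length 1) -> 0 match(es)
  Run at pos 8: 'aaa' (length 3) -> 1 match(es)
  Run at pos 13: 'a' (length 1) -> 0 match(es)
Matches found: ['aa']
Total: 1

1


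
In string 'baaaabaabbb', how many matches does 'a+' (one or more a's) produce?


Pattern 'a+' matches one or more consecutive a's.
String: 'baaaabaabbb'
Scanning for runs of a:
  Match 1: 'aaaa' (length 4)
  Match 2: 'aa' (length 2)
Total matches: 2

2


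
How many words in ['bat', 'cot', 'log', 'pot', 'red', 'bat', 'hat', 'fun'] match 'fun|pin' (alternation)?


Alternation 'fun|pin' matches either 'fun' or 'pin'.
Checking each word:
  'bat' -> no
  'cot' -> no
  'log' -> no
  'pot' -> no
  'red' -> no
  'bat' -> no
  'hat' -> no
  'fun' -> MATCH
Matches: ['fun']
Count: 1

1
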